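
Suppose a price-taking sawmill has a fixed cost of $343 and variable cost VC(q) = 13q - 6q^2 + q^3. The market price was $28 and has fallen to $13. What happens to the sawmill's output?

AVC = 13 - 6q + q^2, minimized at q = 3 where min AVC = $4. MC = 13 - 12q + 3q^2.
With P = $28 above the shutdown price, P = MC gives q = 5.
At P = $13 ≥ min AVC, set P = MC: q = 4. The firm stays open but cuts output.

Output falls from 5 to 4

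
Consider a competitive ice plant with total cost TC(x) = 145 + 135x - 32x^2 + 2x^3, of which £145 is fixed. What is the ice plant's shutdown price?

£7 per unit

Short-run supply begins at min AVC. From VC = 135x - 32x^2 + 2x^3, AVC = 135 - 32x + 2x^2.
At the minimum of AVC, MC = AVC. MC = 135 - 64x + 6x^2; setting MC = AVC gives 4x^2 - 32x = 0, so x = 8. min AVC = 7.
The firm shuts down for any P below £7.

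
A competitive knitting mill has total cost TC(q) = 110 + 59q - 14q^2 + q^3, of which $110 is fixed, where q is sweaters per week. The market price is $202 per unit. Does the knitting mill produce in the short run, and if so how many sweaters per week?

Produce at q = 13

Strip out fixed cost: VC = 59q - 14q^2 + q^3. Then AVC = 59 - 14q + q^2 and MC = 59 - 28q + 3q^2.
AVC is minimized where dAVC/dq = -14 + 2q = 0, at q = 7; min AVC = 59 - 14·7 + 7^2 = $10.
Because $202 ≥ $10, revenue can cover variable cost; the firm operates.
Solving P = MC: -143 - 28q + 3q^2 = 0 ⇒ q = -11/3 or 13. On the upward-sloping branch, q* = 13.
Check: AVC at q = 13 is $46 ≤ P, so revenue covers variable cost.
Profit = P·q − TC = 202·13 − 708 = $1918.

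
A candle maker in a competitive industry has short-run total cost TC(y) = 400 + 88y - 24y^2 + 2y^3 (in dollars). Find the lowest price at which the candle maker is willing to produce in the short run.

The shutdown price is the minimum of AVC. VC = 88y - 24y^2 + 2y^3, so AVC = 88 - 24y + 2y^2.
At the minimum of AVC, MC = AVC. MC = 88 - 48y + 6y^2; setting MC = AVC gives 4y^2 - 24y = 0, so y = 6. min AVC = 16.
So the shutdown price is $16.

$16 per unit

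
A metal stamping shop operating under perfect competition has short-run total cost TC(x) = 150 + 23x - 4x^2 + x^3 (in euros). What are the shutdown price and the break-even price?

Shutdown price = €19; break-even price = €58

AVC = 23 - 4x + x^2; minimized at x = 2, giving min AVC = €19. That is the shutdown price.
ATC = 150/x + 23 - 4x + x^2. Setting dATC/dx = −150/x^2 − 4 + 2x = 0 gives x = 5 (since 2·5^3 − 4·5^2 = 150).
min ATC = 150/5 + 23 − 4·5 + 5^2 = €58. That is the break-even price.
Between these two prices the firm operates at a loss; above €58 it earns a profit.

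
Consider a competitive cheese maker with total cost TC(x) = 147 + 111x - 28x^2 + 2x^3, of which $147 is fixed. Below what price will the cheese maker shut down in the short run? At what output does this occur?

$13 per unit, at x = 7

The firm shuts down when price falls below the minimum of average variable cost. AVC = VC/x = 111 - 28x + 2x^2.
At the minimum of AVC, MC = AVC. MC = 111 - 56x + 6x^2; setting MC = AVC gives 4x^2 - 28x = 0, so x = 7. min AVC = 13.
For P < $13 the firm produces nothing.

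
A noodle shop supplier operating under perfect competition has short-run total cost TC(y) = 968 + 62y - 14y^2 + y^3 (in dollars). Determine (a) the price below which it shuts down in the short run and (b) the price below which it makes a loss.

Shutdown price = min AVC. AVC = 62 - 14y + y^2, with vertex at y = 7 and minimum $13.
ATC = 968/y + 62 - 14y + y^2. Setting dATC/dy = −968/y^2 − 14 + 2y = 0 gives y = 11 (since 2·11^3 − 14·11^2 = 968).
min ATC = 968/11 + 62 − 14·11 + 11^2 = $117. That is the break-even price.
Between these two prices the firm operates at a loss; above $117 it earns a profit.

Shutdown price = $13; break-even price = $117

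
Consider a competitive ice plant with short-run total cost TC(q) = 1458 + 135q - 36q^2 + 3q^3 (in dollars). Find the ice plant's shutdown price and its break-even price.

Shutdown price = $27; break-even price = $216

AVC = 135 - 36q + 3q^2; minimized at q = 6, giving min AVC = $27. That is the shutdown price.
ATC = 1458/q + 135 - 36q + 3q^2. Setting dATC/dq = −1458/q^2 − 36 + 6q = 0 gives q = 9 (since 6·9^3 − 36·9^2 = 1458).
min ATC = 1458/9 + 135 − 36·9 + 3·9^2 = $216. That is the break-even price.
Between these two prices the firm operates at a loss; above $216 it earns a profit.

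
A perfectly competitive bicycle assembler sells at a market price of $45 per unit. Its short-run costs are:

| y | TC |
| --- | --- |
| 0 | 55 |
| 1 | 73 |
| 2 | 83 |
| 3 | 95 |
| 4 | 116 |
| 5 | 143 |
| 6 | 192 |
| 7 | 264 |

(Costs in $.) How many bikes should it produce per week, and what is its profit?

Tabulate TR − TC: y=0: -55; y=1: -28; y=2: 7; y=3: 40; y=4: 64; y=5: 82; y=6: 78; y=7: 51.
Profit is maximized at y = 5. AVC there is 88/5 = $17.60 ≤ P, so producing beats shutting down (which would give -$55).

y = 5; profit = $82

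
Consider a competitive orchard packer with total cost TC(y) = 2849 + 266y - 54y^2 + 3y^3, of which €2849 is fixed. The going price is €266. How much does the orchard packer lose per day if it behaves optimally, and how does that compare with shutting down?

AVC = 266 - 54y + 3y^2; min AVC = €23 at y = 9. Since P = €266 ≥ min AVC, the firm produces.
With MC = 266 - 108y + 9y^2, P = MC on the upward-sloping part at y* = 12.
TR = 266·12 = 3192. TC = 2849 + 600 = 3449. Profit = 3192 − 3449 = -€257.
That loss of €257 beats the €2849 the firm would lose by shutting down; producing recovers €2592 of fixed cost.

Profit = -€257 at y = 12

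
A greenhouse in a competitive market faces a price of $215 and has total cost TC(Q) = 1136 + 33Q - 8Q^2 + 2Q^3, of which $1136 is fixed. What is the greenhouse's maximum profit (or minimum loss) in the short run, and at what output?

Profit = -$156 at Q = 7

AVC = 33 - 8Q + 2Q^2 has its minimum $25 at Q = 2; price $215 clears that bar, so the firm operates.
MC = 33 - 16Q + 6Q^2. Setting P = MC and taking the root on the rising branch gives Q* = 7.
TR = 215·7 = 1505. TC = 1136 + 525 = 1661. Profit = 1505 − 1661 = -$156.
Shutting down would mean losing the fixed cost of $1136, so operating at a loss of $156 is better by $980.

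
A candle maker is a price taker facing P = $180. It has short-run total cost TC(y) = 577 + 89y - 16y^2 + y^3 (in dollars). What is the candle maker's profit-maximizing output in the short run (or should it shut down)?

Variable cost is VC = 89y - 16y^2 + y^3, so AVC = VC/y = 89 - 16y + y^2 and MC = dTC/dy = 89 - 32y + 3y^2.
The AVC parabola has its vertex at y = 16/2 = 8, where AVC = 89 - 16·8 + 8^2 = $25.
Since P = $180 ≥ min AVC = $25, price covers variable cost and the firm should produce.
Solving P = MC: -91 - 32y + 3y^2 = 0 ⇒ y = -7/3 or 13. On the upward-sloping branch, y* = 13.
Check: AVC at y = 13 is $50 ≤ P, so revenue covers variable cost.
Profit = P·y − TC = 180·13 − 1227 = $1113.

Produce at y = 13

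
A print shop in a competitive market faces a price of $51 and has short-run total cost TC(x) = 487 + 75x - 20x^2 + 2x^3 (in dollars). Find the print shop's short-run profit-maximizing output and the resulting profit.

AVC = 75 - 20x + 2x^2 has its minimum $25 at x = 5; price $51 clears that bar, so the firm operates.
MC = 75 - 40x + 6x^2. Setting P = MC and taking the root on the rising branch gives x* = 6.
TR = 51·6 = 306. TC = 487 + 162 = 649. Profit = 306 − 649 = -$343.
By producing, the firm covers all variable cost plus $144 of fixed cost; shutting down would lose the full $487.

Profit = -$343 at x = 6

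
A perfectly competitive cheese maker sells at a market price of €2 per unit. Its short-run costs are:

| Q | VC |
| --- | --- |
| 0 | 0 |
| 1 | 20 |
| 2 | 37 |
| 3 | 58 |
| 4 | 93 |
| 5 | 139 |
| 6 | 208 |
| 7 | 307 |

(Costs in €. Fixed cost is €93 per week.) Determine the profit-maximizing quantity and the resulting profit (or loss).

Q = 0 (shut down); profit = -€93

Tabulate TR − TC: Q=0: -93; Q=1: -111; Q=2: -126; Q=3: -145; Q=4: -178; Q=5: -222; Q=6: -289; Q=7: -386.
Profit is highest at Q = 0. Equivalently, the lowest AVC in the table is 37/2 ≈ €18.50 at Q = 2, and P = €2 falls below it — price never covers variable cost, so the firm shuts down and loses only its fixed cost.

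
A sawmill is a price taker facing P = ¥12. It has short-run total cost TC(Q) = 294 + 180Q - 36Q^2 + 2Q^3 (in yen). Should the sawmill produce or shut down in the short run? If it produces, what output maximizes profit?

Shut down

Strip out fixed cost: VC = 180Q - 36Q^2 + 2Q^3. Then AVC = 180 - 36Q + 2Q^2 and MC = 180 - 72Q + 6Q^2.
AVC is minimized where dAVC/dQ = -36 + 4Q = 0, at Q = 9; min AVC = 180 - 36·9 + 2·9^2 = ¥18.
With P < min AVC (¥12 < ¥18), every unit sold adds to the loss.
Best response: produce nothing and absorb the ¥294 fixed cost.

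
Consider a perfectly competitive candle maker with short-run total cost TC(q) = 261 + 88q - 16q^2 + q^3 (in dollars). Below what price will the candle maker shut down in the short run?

$24 per unit

Short-run supply begins at min AVC. From VC = 88q - 16q^2 + q^3, AVC = 88 - 16q + q^2.
At the minimum of AVC, MC = AVC. MC = 88 - 32q + 3q^2; setting MC = AVC gives 2q^2 - 16q = 0, so q = 8. min AVC = 24.
So the shutdown price is $24.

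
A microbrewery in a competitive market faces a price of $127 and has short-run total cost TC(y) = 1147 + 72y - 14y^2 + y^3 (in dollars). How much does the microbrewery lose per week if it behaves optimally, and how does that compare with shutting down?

Profit = -$179 at y = 11

AVC = 72 - 14y + y^2 has its minimum $23 at y = 7; price $127 clears that bar, so the firm operates.
MC = 72 - 28y + 3y^2. Setting P = MC and taking the root on the rising branch gives y* = 11.
TR = 127·11 = 1397. TC = 1147 + 429 = 1576. Profit = 1397 − 1576 = -$179.
By producing, the firm covers all variable cost plus $968 of fixed cost; shutting down would lose the full $1147.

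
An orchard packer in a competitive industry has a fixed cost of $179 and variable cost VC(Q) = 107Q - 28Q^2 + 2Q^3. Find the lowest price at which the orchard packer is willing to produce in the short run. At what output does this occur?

$9 per unit, at Q = 7

Short-run supply begins at min AVC. From VC = 107Q - 28Q^2 + 2Q^3, AVC = 107 - 28Q + 2Q^2.
dAVC/dQ = -28 + 4Q = 0 gives Q = 7. min AVC = 107 - 28·7 + 2·7^2 = 9.
For P < $9 the firm produces nothing.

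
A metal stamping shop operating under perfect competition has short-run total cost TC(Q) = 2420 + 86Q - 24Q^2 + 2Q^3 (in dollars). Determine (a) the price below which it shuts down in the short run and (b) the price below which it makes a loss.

AVC = 86 - 24Q + 2Q^2; minimized at Q = 6, giving min AVC = $14. That is the shutdown price.
ATC = 2420/Q + 86 - 24Q + 2Q^2. Setting dATC/dQ = −2420/Q^2 − 24 + 4Q = 0 gives Q = 11 (since 4·11^3 − 24·11^2 = 2420).
min ATC = 2420/11 + 86 − 24·11 + 2·11^2 = $284. That is the break-even price.
Between these two prices the firm operates at a loss; above $284 it earns a profit.

Shutdown price = $14; break-even price = $284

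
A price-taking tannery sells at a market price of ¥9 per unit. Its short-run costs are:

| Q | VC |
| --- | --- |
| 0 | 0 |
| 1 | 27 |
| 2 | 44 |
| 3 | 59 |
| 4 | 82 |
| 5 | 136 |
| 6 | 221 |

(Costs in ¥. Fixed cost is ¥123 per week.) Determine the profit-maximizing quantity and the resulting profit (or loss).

Q = 0 (shut down); profit = -¥123

Compute π = P·Q − TC at each output: Q=0: -123; Q=1: -141; Q=2: -149; Q=3: -155; Q=4: -169; Q=5: -214; Q=6: -290.
Profit is highest at Q = 0. Equivalently, the lowest AVC in the table is 59/3 ≈ ¥19.67 at Q = 3, and P = ¥9 falls below it — price never covers variable cost, so the firm shuts down and loses only its fixed cost.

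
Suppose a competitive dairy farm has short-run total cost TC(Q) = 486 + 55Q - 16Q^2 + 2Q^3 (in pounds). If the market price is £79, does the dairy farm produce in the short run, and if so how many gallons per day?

Produce at Q = 6

Strip out fixed cost: VC = 55Q - 16Q^2 + 2Q^3. Then AVC = 55 - 16Q + 2Q^2 and MC = 55 - 32Q + 6Q^2.
AVC hits its minimum where MC = AVC, at Q = 4, giving min AVC = 55 - 16·4 + 2·4^2 = £23.
Because £79 ≥ £23, revenue can cover variable cost; the firm operates.
Set P = MC: 79 = 55 - 32Q + 6Q^2 → -24 - 32Q + 6Q^2 = 0. The roots are Q = -2/3 and Q = 6; the profit-maximizing output is on the rising part of MC, so Q* = 6.
Check: AVC at Q = 6 is £31 ≤ P, so revenue covers variable cost.
Profit = P·Q − TC = 79·6 − 672 = -£198, a loss, but smaller than the £486 fixed cost the firm would lose by shutting down.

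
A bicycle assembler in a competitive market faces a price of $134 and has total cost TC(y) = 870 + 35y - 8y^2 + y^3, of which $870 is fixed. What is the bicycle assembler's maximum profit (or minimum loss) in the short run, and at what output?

Profit = -$60 at y = 9

AVC = 35 - 8y + y^2; min AVC = $19 at y = 4. Since P = $134 ≥ min AVC, the firm produces.
MC = 35 - 16y + 3y^2. Setting P = MC and taking the root on the rising branch gives y* = 9.
TR = 134·9 = 1206. TC = 870 + 396 = 1266. Profit = 1206 − 1266 = -$60.
That loss of $60 beats the $870 the firm would lose by shutting down; producing recovers $810 of fixed cost.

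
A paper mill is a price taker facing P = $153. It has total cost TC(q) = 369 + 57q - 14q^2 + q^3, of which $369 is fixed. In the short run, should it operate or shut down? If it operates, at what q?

Strip out fixed cost: VC = 57q - 14q^2 + q^3. Then AVC = 57 - 14q + q^2 and MC = 57 - 28q + 3q^2.
AVC hits its minimum where MC = AVC, at q = 7, giving min AVC = 57 - 14·7 + 7^2 = $8.
P = $153 exceeds min AVC = $8, so the firm stays open.
P = MC gives -96 - 28q + 3q^2 = 0, with roots -8/3 and 12. Take the larger (rising MC): q* = 12.
Check: AVC at q = 12 is $33 ≤ P, so revenue covers variable cost.
Profit = P·q − TC = 153·12 − 765 = $1071.

Produce at q = 12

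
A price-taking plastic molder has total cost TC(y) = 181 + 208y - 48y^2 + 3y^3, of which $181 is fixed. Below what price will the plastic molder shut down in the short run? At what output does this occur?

The shutdown price is the minimum of AVC. VC = 208y - 48y^2 + 3y^3, so AVC = 208 - 48y + 3y^2.
dAVC/dy = -48 + 6y = 0 gives y = 8. min AVC = 208 - 48·8 + 3·8^2 = 16.
So the shutdown price is $16.

$16 per unit, at y = 8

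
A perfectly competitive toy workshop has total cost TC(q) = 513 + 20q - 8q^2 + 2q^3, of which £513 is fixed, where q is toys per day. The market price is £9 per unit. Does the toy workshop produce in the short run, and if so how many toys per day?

Shut down

Variable cost is VC = 20q - 8q^2 + 2q^3, so AVC = VC/q = 20 - 8q + 2q^2 and MC = dTC/dq = 20 - 16q + 6q^2.
The AVC parabola has its vertex at q = 8/4 = 2, where AVC = 20 - 8·2 + 2·2^2 = £12.
With P < min AVC (£9 < £12), every unit sold adds to the loss.
The firm minimizes its loss by shutting down and losing only its fixed cost of £513.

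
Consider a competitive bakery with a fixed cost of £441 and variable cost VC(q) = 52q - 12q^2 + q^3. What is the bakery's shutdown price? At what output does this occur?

Short-run supply begins at min AVC. From VC = 52q - 12q^2 + q^3, AVC = 52 - 12q + q^2.
dAVC/dq = -12 + 2q = 0 gives q = 6. min AVC = 52 - 12·6 + 6^2 = 16.
The firm shuts down for any P below £16.

£16 per unit, at q = 6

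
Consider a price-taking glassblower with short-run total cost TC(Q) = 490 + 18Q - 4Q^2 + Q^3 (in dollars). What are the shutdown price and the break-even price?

Shutdown price = min AVC. AVC = 18 - 4Q + Q^2, with vertex at Q = 2 and minimum $14.
ATC = 490/Q + 18 - 4Q + Q^2. Setting dATC/dQ = −490/Q^2 − 4 + 2Q = 0 gives Q = 7 (since 2·7^3 − 4·7^2 = 490).
min ATC = 490/7 + 18 − 4·7 + 7^2 = $109. That is the break-even price.
For $14 ≤ P < $109 the firm produces at a loss; below $14 it shuts down.

Shutdown price = $14; break-even price = $109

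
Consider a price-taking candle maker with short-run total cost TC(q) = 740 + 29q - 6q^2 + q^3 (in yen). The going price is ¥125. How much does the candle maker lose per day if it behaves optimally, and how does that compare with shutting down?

Profit = -¥100 at q = 8

AVC = 29 - 6q + q^2 has its minimum ¥20 at q = 3; price ¥125 clears that bar, so the firm operates.
With MC = 29 - 12q + 3q^2, P = MC on the upward-sloping part at q* = 8.
TR = 125·8 = 1000. TC = 740 + 360 = 1100. Profit = 1000 − 1100 = -¥100.
That loss of ¥100 beats the ¥740 the firm would lose by shutting down; producing recovers ¥640 of fixed cost.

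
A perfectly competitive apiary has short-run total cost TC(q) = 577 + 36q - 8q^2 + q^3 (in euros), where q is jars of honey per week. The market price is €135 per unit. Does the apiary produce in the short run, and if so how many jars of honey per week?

Produce at q = 9

Strip out fixed cost: VC = 36q - 8q^2 + q^3. Then AVC = 36 - 8q + q^2 and MC = 36 - 16q + 3q^2.
AVC hits its minimum where MC = AVC, at q = 4, giving min AVC = 36 - 8·4 + 4^2 = €20.
Since P = €135 ≥ min AVC = €20, price covers variable cost and the firm should produce.
Solving P = MC: -99 - 16q + 3q^2 = 0 ⇒ q = -11/3 or 9. On the upward-sloping branch, q* = 9.
Check: AVC at q = 9 is €45 ≤ P, so revenue covers variable cost.
Profit = P·q − TC = 135·9 − 982 = €233.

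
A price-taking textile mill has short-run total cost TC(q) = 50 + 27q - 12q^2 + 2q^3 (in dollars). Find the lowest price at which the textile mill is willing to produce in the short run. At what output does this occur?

Short-run supply begins at min AVC. From VC = 27q - 12q^2 + 2q^3, AVC = 27 - 12q + 2q^2.
dAVC/dq = -12 + 4q = 0 gives q = 3. min AVC = 27 - 12·3 + 2·3^2 = 9.
So the shutdown price is $9.

$9 per unit, at q = 3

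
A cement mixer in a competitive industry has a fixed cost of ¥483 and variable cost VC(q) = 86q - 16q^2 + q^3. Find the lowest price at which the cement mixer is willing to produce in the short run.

The firm shuts down when price falls below the minimum of average variable cost. AVC = VC/q = 86 - 16q + q^2.
At the minimum of AVC, MC = AVC. MC = 86 - 32q + 3q^2; setting MC = AVC gives 2q^2 - 16q = 0, so q = 8. min AVC = 22.
So the shutdown price is ¥22.

¥22 per unit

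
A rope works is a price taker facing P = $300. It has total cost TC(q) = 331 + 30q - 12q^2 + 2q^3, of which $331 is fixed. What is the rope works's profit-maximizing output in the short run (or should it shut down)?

Produce at q = 9

From TC, MC = TC'(q) = 30 - 24q + 6q^2 and AVC = VC/q = 30 - 12q + 2q^2.
AVC is minimized where dAVC/dq = -12 + 4q = 0, at q = 3; min AVC = 30 - 12·3 + 2·3^2 = $12.
P = $300 exceeds min AVC = $12, so the firm stays open.
Set P = MC: 300 = 30 - 24q + 6q^2 → -270 - 24q + 6q^2 = 0. The roots are q = -5 and q = 9; the profit-maximizing output is on the rising part of MC, so q* = 9.
Check: AVC at q = 9 is $84 ≤ P, so revenue covers variable cost.
Profit = P·q − TC = 300·9 − 1087 = $1613.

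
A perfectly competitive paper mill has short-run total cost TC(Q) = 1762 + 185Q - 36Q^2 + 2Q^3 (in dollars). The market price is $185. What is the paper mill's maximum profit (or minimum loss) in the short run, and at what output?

AVC = 185 - 36Q + 2Q^2; min AVC = $23 at Q = 9. Since P = $185 ≥ min AVC, the firm produces.
MC = 185 - 72Q + 6Q^2. Setting P = MC and taking the root on the rising branch gives Q* = 12.
TR = 185·12 = 2220. TC = 1762 + 492 = 2254. Profit = 2220 − 2254 = -$34.
By producing, the firm covers all variable cost plus $1728 of fixed cost; shutting down would lose the full $1762.

Profit = -$34 at Q = 12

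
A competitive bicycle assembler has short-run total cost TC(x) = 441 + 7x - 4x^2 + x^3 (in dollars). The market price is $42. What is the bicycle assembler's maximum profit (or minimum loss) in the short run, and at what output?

AVC = 7 - 4x + x^2 has its minimum $3 at x = 2; price $42 clears that bar, so the firm operates.
MC = 7 - 8x + 3x^2. Setting P = MC and taking the root on the rising branch gives x* = 5.
TR = 42·5 = 210. TC = 441 + 60 = 501. Profit = 210 − 501 = -$291.
That loss of $291 beats the $441 the firm would lose by shutting down; producing recovers $150 of fixed cost.

Profit = -$291 at x = 5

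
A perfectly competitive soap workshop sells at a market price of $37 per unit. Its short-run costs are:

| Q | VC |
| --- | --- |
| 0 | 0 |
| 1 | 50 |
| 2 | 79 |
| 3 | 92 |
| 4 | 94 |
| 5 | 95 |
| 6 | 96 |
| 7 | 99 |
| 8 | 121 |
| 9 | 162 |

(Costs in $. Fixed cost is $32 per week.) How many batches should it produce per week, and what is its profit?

Q = 8; profit = $143

Compute π = P·Q − TC at each output: Q=0: -32; Q=1: -45; Q=2: -37; Q=3: -13; Q=4: 22; Q=5: 58; Q=6: 94; Q=7: 128; Q=8: 143; Q=9: 139.
Profit is maximized at Q = 8. AVC there is 121/8 = $15.12 ≤ P, so producing beats shutting down (which would give -$32).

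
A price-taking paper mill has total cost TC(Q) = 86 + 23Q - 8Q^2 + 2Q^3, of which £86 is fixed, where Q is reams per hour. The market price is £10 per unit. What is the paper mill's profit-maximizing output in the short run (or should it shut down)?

Shut down

From TC, MC = TC'(Q) = 23 - 16Q + 6Q^2 and AVC = VC/Q = 23 - 8Q + 2Q^2.
AVC is minimized where dAVC/dQ = -8 + 4Q = 0, at Q = 2; min AVC = 23 - 8·2 + 2·2^2 = £15.
Since P = £10 < min AVC = £15, price fails to cover variable cost at any output.
Best response: produce nothing and absorb the £86 fixed cost.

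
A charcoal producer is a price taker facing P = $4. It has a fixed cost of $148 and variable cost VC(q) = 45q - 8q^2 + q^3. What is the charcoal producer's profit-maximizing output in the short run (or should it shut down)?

Shut down

Strip out fixed cost: VC = 45q - 8q^2 + q^3. Then AVC = 45 - 8q + q^2 and MC = 45 - 16q + 3q^2.
AVC is minimized where dAVC/dq = -8 + 2q = 0, at q = 4; min AVC = 45 - 8·4 + 4^2 = $29.
P = $4 lies below min AVC = $29; no output level covers variable cost.
Best response: produce nothing and absorb the $148 fixed cost.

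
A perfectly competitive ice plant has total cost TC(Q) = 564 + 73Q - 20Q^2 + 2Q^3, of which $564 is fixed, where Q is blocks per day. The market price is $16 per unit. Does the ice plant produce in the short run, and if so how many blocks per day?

Shut down

From TC, MC = TC'(Q) = 73 - 40Q + 6Q^2 and AVC = VC/Q = 73 - 20Q + 2Q^2.
AVC hits its minimum where MC = AVC, at Q = 5, giving min AVC = 73 - 20·5 + 2·5^2 = $23.
Since P = $16 < min AVC = $23, price fails to cover variable cost at any output.
Best response: produce nothing and absorb the $564 fixed cost.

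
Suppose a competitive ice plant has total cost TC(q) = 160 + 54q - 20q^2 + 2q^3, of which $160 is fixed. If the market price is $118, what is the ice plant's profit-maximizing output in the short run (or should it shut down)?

Variable cost is VC = 54q - 20q^2 + 2q^3, so AVC = VC/q = 54 - 20q + 2q^2 and MC = dTC/dq = 54 - 40q + 6q^2.
AVC hits its minimum where MC = AVC, at q = 5, giving min AVC = 54 - 20·5 + 2·5^2 = $4.
Since P = $118 ≥ min AVC = $4, price covers variable cost and the firm should produce.
Set P = MC: 118 = 54 - 40q + 6q^2 → -64 - 40q + 6q^2 = 0. The roots are q = -4/3 and q = 8; the profit-maximizing output is on the rising part of MC, so q* = 8.
Check: AVC at q = 8 is $22 ≤ P, so revenue covers variable cost.
Profit = P·q − TC = 118·8 − 336 = $608.

Produce at q = 8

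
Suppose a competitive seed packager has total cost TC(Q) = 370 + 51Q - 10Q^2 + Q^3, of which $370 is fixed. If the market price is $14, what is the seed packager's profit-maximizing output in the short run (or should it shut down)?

Shut down

From TC, MC = TC'(Q) = 51 - 20Q + 3Q^2 and AVC = VC/Q = 51 - 10Q + Q^2.
AVC is minimized where dAVC/dQ = -10 + 2Q = 0, at Q = 5; min AVC = 51 - 10·5 + 5^2 = $26.
P = $14 lies below min AVC = $26; no output level covers variable cost.
Best response: produce nothing and absorb the $370 fixed cost.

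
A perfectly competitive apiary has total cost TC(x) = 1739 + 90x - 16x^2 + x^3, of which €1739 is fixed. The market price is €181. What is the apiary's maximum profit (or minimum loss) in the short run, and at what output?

AVC = 90 - 16x + x^2 has its minimum €26 at x = 8; price €181 clears that bar, so the firm operates.
MC = 90 - 32x + 3x^2. Setting P = MC and taking the root on the rising branch gives x* = 13.
TR = 181·13 = 2353. TC = 1739 + 663 = 2402. Profit = 2353 − 2402 = -€49.
Shutting down would mean losing the fixed cost of €1739, so operating at a loss of €49 is better by €1690.

Profit = -€49 at x = 13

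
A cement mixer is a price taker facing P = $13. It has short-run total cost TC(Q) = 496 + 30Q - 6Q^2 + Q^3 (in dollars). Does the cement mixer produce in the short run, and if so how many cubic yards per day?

From TC, MC = TC'(Q) = 30 - 12Q + 3Q^2 and AVC = VC/Q = 30 - 6Q + Q^2.
AVC is minimized where dAVC/dQ = -6 + 2Q = 0, at Q = 3; min AVC = 30 - 6·3 + 3^2 = $21.
Since P = $13 < min AVC = $21, price fails to cover variable cost at any output.
The firm minimizes its loss by shutting down and losing only its fixed cost of $496.

Shut down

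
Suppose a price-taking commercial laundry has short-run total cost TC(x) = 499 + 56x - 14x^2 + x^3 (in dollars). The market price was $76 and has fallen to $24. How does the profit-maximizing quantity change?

Output falls from 10 to 8

MC = 56 - 28x + 3x^2; the shutdown threshold is min AVC = $7 (at x = 7).
At P = $76 ≥ min AVC, set P = MC on the rising branch: x = 10.
At P = $24 ≥ min AVC, set P = MC: x = 8. The firm stays open but cuts output.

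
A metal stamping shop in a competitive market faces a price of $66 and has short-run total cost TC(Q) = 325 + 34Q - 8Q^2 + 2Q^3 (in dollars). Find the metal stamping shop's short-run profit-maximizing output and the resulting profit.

AVC = 34 - 8Q + 2Q^2 has its minimum $26 at Q = 2; price $66 clears that bar, so the firm operates.
With MC = 34 - 16Q + 6Q^2, P = MC on the upward-sloping part at Q* = 4.
TR = 66·4 = 264. TC = 325 + 136 = 461. Profit = 264 − 461 = -$197.
That loss of $197 beats the $325 the firm would lose by shutting down; producing recovers $128 of fixed cost.

Profit = -$197 at Q = 4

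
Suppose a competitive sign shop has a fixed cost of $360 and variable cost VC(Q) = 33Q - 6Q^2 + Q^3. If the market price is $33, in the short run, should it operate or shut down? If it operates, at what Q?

Produce at Q = 4

Variable cost is VC = 33Q - 6Q^2 + Q^3, so AVC = VC/Q = 33 - 6Q + Q^2 and MC = dTC/dQ = 33 - 12Q + 3Q^2.
AVC hits its minimum where MC = AVC, at Q = 3, giving min AVC = 33 - 6·3 + 3^2 = $24.
Because $33 ≥ $24, revenue can cover variable cost; the firm operates.
Solving P = MC: -12Q + 3Q^2 = 0 ⇒ Q = 0 or 4. On the upward-sloping branch, Q* = 4.
Check: AVC at Q = 4 is $25 ≤ P, so revenue covers variable cost.
Profit = P·Q − TC = 33·4 − 460 = -$328, a loss, but smaller than the $360 fixed cost the firm would lose by shutting down.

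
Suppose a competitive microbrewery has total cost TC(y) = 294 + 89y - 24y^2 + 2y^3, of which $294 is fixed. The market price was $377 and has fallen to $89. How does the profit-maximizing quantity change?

AVC = 89 - 24y + 2y^2, minimized at y = 6 where min AVC = $17. MC = 89 - 48y + 6y^2.
At P = $377 ≥ min AVC, set P = MC on the rising branch: y = 12.
At P = $89 ≥ min AVC, set P = MC: y = 8. The firm stays open but cuts output.

Output falls from 12 to 8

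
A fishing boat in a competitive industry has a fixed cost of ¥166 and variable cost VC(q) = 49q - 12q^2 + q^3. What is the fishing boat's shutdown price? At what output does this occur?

¥13 per unit, at q = 6

Short-run supply begins at min AVC. From VC = 49q - 12q^2 + q^3, AVC = 49 - 12q + q^2.
At the minimum of AVC, MC = AVC. MC = 49 - 24q + 3q^2; setting MC = AVC gives 2q^2 - 12q = 0, so q = 6. min AVC = 13.
So the shutdown price is ¥13.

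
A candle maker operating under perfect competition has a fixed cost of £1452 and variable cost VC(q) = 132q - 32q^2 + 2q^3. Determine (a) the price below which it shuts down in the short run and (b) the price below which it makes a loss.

Shutdown price = £4; break-even price = £154

Shutdown price = min AVC. AVC = 132 - 32q + 2q^2, with vertex at q = 8 and minimum £4.
ATC = 1452/q + 132 - 32q + 2q^2. Setting dATC/dq = −1452/q^2 − 32 + 4q = 0 gives q = 11 (since 4·11^3 − 32·11^2 = 1452).
min ATC = 1452/11 + 132 − 32·11 + 2·11^2 = £154. That is the break-even price.
For £4 ≤ P < £154 the firm produces at a loss; below £4 it shuts down.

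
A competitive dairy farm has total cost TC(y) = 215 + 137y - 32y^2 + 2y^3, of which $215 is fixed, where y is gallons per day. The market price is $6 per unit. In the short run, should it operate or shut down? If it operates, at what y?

Strip out fixed cost: VC = 137y - 32y^2 + 2y^3. Then AVC = 137 - 32y + 2y^2 and MC = 137 - 64y + 6y^2.
AVC hits its minimum where MC = AVC, at y = 8, giving min AVC = 137 - 32·8 + 2·8^2 = $9.
P = $6 lies below min AVC = $9; no output level covers variable cost.
Best response: produce nothing and absorb the $215 fixed cost.

Shut down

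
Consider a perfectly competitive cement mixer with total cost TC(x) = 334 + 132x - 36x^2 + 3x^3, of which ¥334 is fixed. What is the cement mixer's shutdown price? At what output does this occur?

¥24 per unit, at x = 6

The firm shuts down when price falls below the minimum of average variable cost. AVC = VC/x = 132 - 36x + 3x^2.
dAVC/dx = -36 + 6x = 0 gives x = 6. min AVC = 132 - 36·6 + 3·6^2 = 24.
The firm shuts down for any P below ¥24.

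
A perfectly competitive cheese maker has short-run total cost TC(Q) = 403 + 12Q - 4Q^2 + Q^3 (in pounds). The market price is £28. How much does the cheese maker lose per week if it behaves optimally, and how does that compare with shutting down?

Profit = -£339 at Q = 4

AVC = 12 - 4Q + Q^2; min AVC = £8 at Q = 2. Since P = £28 ≥ min AVC, the firm produces.
MC = 12 - 8Q + 3Q^2. Setting P = MC and taking the root on the rising branch gives Q* = 4.
TR = 28·4 = 112. TC = 403 + 48 = 451. Profit = 112 − 451 = -£339.
Shutting down would mean losing the fixed cost of £403, so operating at a loss of £339 is better by £64.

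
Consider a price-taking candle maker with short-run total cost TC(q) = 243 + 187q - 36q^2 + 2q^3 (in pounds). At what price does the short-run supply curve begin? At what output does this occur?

£25 per unit, at q = 9

The shutdown price is the minimum of AVC. VC = 187q - 36q^2 + 2q^3, so AVC = 187 - 36q + 2q^2.
dAVC/dq = -36 + 4q = 0 gives q = 9. min AVC = 187 - 36·9 + 2·9^2 = 25.
So the shutdown price is £25.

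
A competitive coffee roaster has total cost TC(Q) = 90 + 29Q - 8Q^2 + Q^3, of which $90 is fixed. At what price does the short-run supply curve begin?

$13 per unit

The firm shuts down when price falls below the minimum of average variable cost. AVC = VC/Q = 29 - 8Q + Q^2.
dAVC/dQ = -8 + 2Q = 0 gives Q = 4. min AVC = 29 - 8·4 + 4^2 = 13.
So the shutdown price is $13.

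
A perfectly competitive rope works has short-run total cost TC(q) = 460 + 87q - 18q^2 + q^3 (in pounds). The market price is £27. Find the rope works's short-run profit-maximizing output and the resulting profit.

AVC = 87 - 18q + q^2; min AVC = £6 at q = 9. Since P = £27 ≥ min AVC, the firm produces.
MC = 87 - 36q + 3q^2. Setting P = MC and taking the root on the rising branch gives q* = 10.
TR = 27·10 = 270. TC = 460 + 70 = 530. Profit = 270 − 530 = -£260.
Shutting down would mean losing the fixed cost of £460, so operating at a loss of £260 is better by £200.

Profit = -£260 at q = 10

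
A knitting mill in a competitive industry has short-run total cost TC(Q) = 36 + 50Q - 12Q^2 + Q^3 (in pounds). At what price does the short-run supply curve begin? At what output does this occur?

£14 per unit, at Q = 6

The firm shuts down when price falls below the minimum of average variable cost. AVC = VC/Q = 50 - 12Q + Q^2.
At the minimum of AVC, MC = AVC. MC = 50 - 24Q + 3Q^2; setting MC = AVC gives 2Q^2 - 12Q = 0, so Q = 6. min AVC = 14.
The firm shuts down for any P below £14.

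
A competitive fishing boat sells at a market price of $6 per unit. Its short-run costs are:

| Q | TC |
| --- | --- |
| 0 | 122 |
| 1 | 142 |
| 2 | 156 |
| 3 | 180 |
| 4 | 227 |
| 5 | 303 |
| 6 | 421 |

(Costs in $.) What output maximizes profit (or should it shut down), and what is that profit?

Q = 0 (shut down); profit = -$122

Profit at each row (π = 6Q − TC): Q=0: -122; Q=1: -136; Q=2: -144; Q=3: -162; Q=4: -203; Q=5: -273; Q=6: -385.
Profit is highest at Q = 0. Equivalently, the lowest AVC in the table is 34/2 ≈ $17 at Q = 2, and P = $6 falls below it — price never covers variable cost, so the firm shuts down and loses only its fixed cost.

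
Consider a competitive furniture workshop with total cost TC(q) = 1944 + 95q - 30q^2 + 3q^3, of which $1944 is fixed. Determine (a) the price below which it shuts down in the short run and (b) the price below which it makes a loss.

AVC = 95 - 30q + 3q^2; minimized at q = 5, giving min AVC = $20. That is the shutdown price.
ATC = 1944/q + 95 - 30q + 3q^2. Setting dATC/dq = −1944/q^2 − 30 + 6q = 0 gives q = 9 (since 6·9^3 − 30·9^2 = 1944).
min ATC = 1944/9 + 95 − 30·9 + 3·9^2 = $284. That is the break-even price.
For $20 ≤ P < $284 the firm produces at a loss; below $20 it shuts down.

Shutdown price = $20; break-even price = $284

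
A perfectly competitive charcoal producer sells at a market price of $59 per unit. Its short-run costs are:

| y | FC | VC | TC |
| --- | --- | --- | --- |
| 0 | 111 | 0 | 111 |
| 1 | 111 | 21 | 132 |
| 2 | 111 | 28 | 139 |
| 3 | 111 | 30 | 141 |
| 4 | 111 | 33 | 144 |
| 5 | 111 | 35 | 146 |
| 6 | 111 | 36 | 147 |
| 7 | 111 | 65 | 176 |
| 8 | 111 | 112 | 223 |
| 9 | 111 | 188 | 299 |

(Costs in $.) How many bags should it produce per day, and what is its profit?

Profit at each row (π = 59y − TC): y=0: -111; y=1: -73; y=2: -21; y=3: 36; y=4: 92; y=5: 149; y=6: 207; y=7: 237; y=8: 249; y=9: 232.
Profit is maximized at y = 8. AVC there is 112/8 = $14 ≤ P, so producing beats shutting down (which would give -$111).

y = 8; profit = $249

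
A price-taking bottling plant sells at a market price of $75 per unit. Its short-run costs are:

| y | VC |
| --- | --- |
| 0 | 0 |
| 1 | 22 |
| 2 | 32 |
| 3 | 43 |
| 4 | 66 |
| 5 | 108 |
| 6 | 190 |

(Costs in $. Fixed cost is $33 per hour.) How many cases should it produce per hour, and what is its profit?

Compute π = P·y − TC at each output: y=0: -33; y=1: 20; y=2: 85; y=3: 149; y=4: 201; y=5: 234; y=6: 227.
Profit is maximized at y = 5. AVC there is 108/5 = $21.60 ≤ P, so producing beats shutting down (which would give -$33).

y = 5; profit = $234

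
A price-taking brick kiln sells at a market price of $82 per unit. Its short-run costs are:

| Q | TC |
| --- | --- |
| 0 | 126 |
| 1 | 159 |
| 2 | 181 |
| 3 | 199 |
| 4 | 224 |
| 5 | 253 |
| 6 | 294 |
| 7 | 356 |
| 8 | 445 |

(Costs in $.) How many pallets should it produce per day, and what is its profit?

Q = 7; profit = $218

Compute π = P·Q − TC at each output: Q=0: -126; Q=1: -77; Q=2: -17; Q=3: 47; Q=4: 104; Q=5: 157; Q=6: 198; Q=7: 218; Q=8: 211.
Profit is maximized at Q = 7. AVC there is 230/7 = $32.86 ≤ P, so producing beats shutting down (which would give -$126).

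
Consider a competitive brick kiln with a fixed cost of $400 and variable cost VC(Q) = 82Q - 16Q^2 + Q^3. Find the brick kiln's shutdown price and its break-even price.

Shutdown price = min AVC. AVC = 82 - 16Q + Q^2, with vertex at Q = 8 and minimum $18.
ATC = 400/Q + 82 - 16Q + Q^2. Setting dATC/dQ = −400/Q^2 − 16 + 2Q = 0 gives Q = 10 (since 2·10^3 − 16·10^2 = 400).
min ATC = 400/10 + 82 − 16·10 + 10^2 = $62. That is the break-even price.
Between these two prices the firm operates at a loss; above $62 it earns a profit.

Shutdown price = $18; break-even price = $62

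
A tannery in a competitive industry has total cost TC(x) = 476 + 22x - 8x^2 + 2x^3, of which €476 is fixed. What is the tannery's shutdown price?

€14 per unit

The firm shuts down when price falls below the minimum of average variable cost. AVC = VC/x = 22 - 8x + 2x^2.
dAVC/dx = -8 + 4x = 0 gives x = 2. min AVC = 22 - 8·2 + 2·2^2 = 14.
So the shutdown price is €14.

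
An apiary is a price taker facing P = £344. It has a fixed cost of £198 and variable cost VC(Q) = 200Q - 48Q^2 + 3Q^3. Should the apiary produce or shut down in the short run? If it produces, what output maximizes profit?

Strip out fixed cost: VC = 200Q - 48Q^2 + 3Q^3. Then AVC = 200 - 48Q + 3Q^2 and MC = 200 - 96Q + 9Q^2.
AVC hits its minimum where MC = AVC, at Q = 8, giving min AVC = 200 - 48·8 + 3·8^2 = £8.
Because £344 ≥ £8, revenue can cover variable cost; the firm operates.
Solving P = MC: -144 - 96Q + 9Q^2 = 0 ⇒ Q = -4/3 or 12. On the upward-sloping branch, Q* = 12.
Check: AVC at Q = 12 is £56 ≤ P, so revenue covers variable cost.
Profit = P·Q − TC = 344·12 − 870 = £3258.

Produce at Q = 12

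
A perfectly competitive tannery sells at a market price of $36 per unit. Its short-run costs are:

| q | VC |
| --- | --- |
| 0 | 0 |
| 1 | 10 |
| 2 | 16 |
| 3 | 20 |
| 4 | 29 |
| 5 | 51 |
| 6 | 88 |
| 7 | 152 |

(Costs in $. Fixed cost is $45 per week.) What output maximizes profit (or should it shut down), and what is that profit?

q = 5; profit = $84

Tabulate TR − TC: q=0: -45; q=1: -19; q=2: 11; q=3: 43; q=4: 70; q=5: 84; q=6: 83; q=7: 55.
Profit is maximized at q = 5. AVC there is 51/5 = $10.20 ≤ P, so producing beats shutting down (which would give -$45).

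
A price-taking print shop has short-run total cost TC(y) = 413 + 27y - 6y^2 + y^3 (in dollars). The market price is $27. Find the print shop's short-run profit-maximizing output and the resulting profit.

Profit = -$381 at y = 4

AVC = 27 - 6y + y^2 has its minimum $18 at y = 3; price $27 clears that bar, so the firm operates.
MC = 27 - 12y + 3y^2. Setting P = MC and taking the root on the rising branch gives y* = 4.
TR = 27·4 = 108. TC = 413 + 76 = 489. Profit = 108 − 489 = -$381.
By producing, the firm covers all variable cost plus $32 of fixed cost; shutting down would lose the full $413.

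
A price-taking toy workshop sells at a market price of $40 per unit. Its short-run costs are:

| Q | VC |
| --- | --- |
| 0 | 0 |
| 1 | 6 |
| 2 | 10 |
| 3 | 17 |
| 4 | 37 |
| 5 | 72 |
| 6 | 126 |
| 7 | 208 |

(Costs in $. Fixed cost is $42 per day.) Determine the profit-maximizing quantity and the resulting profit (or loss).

Q = 5; profit = $86

Compute π = P·Q − TC at each output: Q=0: -42; Q=1: -8; Q=2: 28; Q=3: 61; Q=4: 81; Q=5: 86; Q=6: 72; Q=7: 30.
Profit is maximized at Q = 5. AVC there is 72/5 = $14.40 ≤ P, so producing beats shutting down (which would give -$42).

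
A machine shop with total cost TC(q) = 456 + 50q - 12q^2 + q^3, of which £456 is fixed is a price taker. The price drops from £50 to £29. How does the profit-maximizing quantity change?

MC = 50 - 24q + 3q^2; the shutdown threshold is min AVC = £14 (at q = 6).
At P = £50 ≥ min AVC, set P = MC on the rising branch: q = 8.
At P = £29 ≥ min AVC, set P = MC: q = 7. The firm stays open but cuts output.

Output falls from 8 to 7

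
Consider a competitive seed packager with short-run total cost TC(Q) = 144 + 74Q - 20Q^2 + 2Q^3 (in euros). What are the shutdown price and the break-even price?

AVC = 74 - 20Q + 2Q^2; minimized at Q = 5, giving min AVC = €24. That is the shutdown price.
ATC = 144/Q + 74 - 20Q + 2Q^2. Setting dATC/dQ = −144/Q^2 − 20 + 4Q = 0 gives Q = 6 (since 4·6^3 − 20·6^2 = 144).
min ATC = 144/6 + 74 − 20·6 + 2·6^2 = €50. That is the break-even price.
For €24 ≤ P < €50 the firm produces at a loss; below €24 it shuts down.

Shutdown price = €24; break-even price = €50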